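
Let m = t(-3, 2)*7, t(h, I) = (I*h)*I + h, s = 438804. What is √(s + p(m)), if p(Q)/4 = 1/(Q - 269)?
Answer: √15344536702/187 ≈ 662.42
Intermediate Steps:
t(h, I) = h + h*I² (t(h, I) = h*I² + h = h + h*I²)
m = -105 (m = -3*(1 + 2²)*7 = -3*(1 + 4)*7 = -3*5*7 = -15*7 = -105)
p(Q) = 4/(-269 + Q) (p(Q) = 4/(Q - 269) = 4/(-269 + Q))
√(s + p(m)) = √(438804 + 4/(-269 - 105)) = √(438804 + 4/(-374)) = √(438804 + 4*(-1/374)) = √(438804 - 2/187) = √(82056346/187) = √15344536702/187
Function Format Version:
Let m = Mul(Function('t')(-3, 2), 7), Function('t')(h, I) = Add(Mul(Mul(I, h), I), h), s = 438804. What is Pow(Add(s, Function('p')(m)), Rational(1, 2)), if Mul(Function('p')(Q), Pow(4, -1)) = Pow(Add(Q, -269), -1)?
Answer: Mul(Rational(1, 187), Pow(15344536702, Rational(1, 2))) ≈ 662.42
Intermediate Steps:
Function('t')(h, I) = Add(h, Mul(h, Pow(I, 2))) (Function('t')(h, I) = Add(Mul(h, Pow(I, 2)), h) = Add(h, Mul(h, Pow(I, 2))))
m = -105 (m = Mul(Mul(-3, Add(1, Pow(2, 2))), 7) = Mul(Mul(-3, Add(1, 4)), 7) = Mul(Mul(-3, 5), 7) = Mul(-15, 7) = -105)
Function('p')(Q) = Mul(4, Pow(Add(-269, Q), -1)) (Function('p')(Q) = Mul(4, Pow(Add(Q, -269), -1)) = Mul(4, Pow(Add(-269, Q), -1)))
Pow(Add(s, Function('p')(m)), Rational(1, 2)) = Pow(Add(438804, Mul(4, Pow(Add(-269, -105), -1))), Rational(1, 2)) = Pow(Add(438804, Mul(4, Pow(-374, -1))), Rational(1, 2)) = Pow(Add(438804, Mul(4, Rational(-1, 374))), Rational(1, 2)) = Pow(Add(438804, Rational(-2, 187)), Rational(1, 2)) = Pow(Rational(82056346, 187), Rational(1, 2)) = Mul(Rational(1, 187), Pow(15344536702, Rational(1, 2)))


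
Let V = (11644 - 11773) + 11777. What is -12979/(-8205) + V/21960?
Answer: 3171589/1501515 ≈ 2.1123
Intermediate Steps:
V = 11648 (V = -129 + 11777 = 11648)
-12979/(-8205) + V/21960 = -12979/(-8205) + 11648/21960 = -12979*(-1/8205) + 11648*(1/21960) = 12979/8205 + 1456/2745 = 3171589/1501515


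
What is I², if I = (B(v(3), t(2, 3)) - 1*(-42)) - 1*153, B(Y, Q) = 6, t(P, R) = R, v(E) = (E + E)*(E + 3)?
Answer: 11025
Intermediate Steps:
v(E) = 2*E*(3 + E) (v(E) = (2*E)*(3 + E) = 2*E*(3 + E))
I = -105 (I = (6 - 1*(-42)) - 1*153 = (6 + 42) - 153 = 48 - 153 = -105)
I² = (-105)² = 11025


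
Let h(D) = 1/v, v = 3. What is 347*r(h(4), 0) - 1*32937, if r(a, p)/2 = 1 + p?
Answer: -32243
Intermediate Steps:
h(D) = ⅓ (h(D) = 1/3 = ⅓)
r(a, p) = 2 + 2*p (r(a, p) = 2*(1 + p) = 2 + 2*p)
347*r(h(4), 0) - 1*32937 = 347*(2 + 2*0) - 1*32937 = 347*(2 + 0) - 32937 = 347*2 - 32937 = 694 - 32937 = -32243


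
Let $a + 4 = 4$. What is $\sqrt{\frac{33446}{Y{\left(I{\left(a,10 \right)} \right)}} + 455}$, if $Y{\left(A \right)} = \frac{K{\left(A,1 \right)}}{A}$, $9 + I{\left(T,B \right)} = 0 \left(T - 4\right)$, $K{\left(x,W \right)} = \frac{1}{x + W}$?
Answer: $\sqrt{2408567} \approx 1552.0$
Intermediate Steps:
$a = 0$ ($a = -4 + 4 = 0$)
$K{\left(x,W \right)} = \frac{1}{W + x}$
$I{\left(T,B \right)} = -9$ ($I{\left(T,B \right)} = -9 + 0 \left(T - 4\right) = -9 + 0 \left(-4 + T\right) = -9 + 0 = -9$)
$Y{\left(A \right)} = \frac{1}{A \left(1 + A\right)}$ ($Y{\left(A \right)} = \frac{1}{\left(1 + A\right) A} = \frac{1}{A \left(1 + A\right)}$)
$\sqrt{\frac{33446}{Y{\left(I{\left(a,10 \right)} \right)}} + 455} = \sqrt{\frac{33446}{\frac{1}{-9} \frac{1}{1 - 9}} + 455} = \sqrt{\frac{33446}{\left(- \frac{1}{9}\right) \frac{1}{-8}} + 455} = \sqrt{\frac{33446}{\left(- \frac{1}{9}\right) \left(- \frac{1}{8}\right)} + 455} = \sqrt{33446 \frac{1}{\frac{1}{72}} + 455} = \sqrt{33446 \cdot 72 + 455} = \sqrt{2408112 + 455} = \sqrt{2408567}$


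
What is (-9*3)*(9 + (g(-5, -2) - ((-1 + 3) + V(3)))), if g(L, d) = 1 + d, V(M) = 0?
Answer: -162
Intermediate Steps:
(-9*3)*(9 + (g(-5, -2) - ((-1 + 3) + V(3)))) = (-9*3)*(9 + ((1 - 2) - ((-1 + 3) + 0))) = -27*(9 + (-1 - (2 + 0))) = -27*(9 + (-1 - 1*2)) = -27*(9 + (-1 - 2)) = -27*(9 - 3) = -27*6 = -162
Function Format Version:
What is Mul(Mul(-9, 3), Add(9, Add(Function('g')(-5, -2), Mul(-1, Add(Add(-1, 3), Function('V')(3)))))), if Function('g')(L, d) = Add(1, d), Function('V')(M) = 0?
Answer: -162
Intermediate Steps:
Mul(Mul(-9, 3), Add(9, Add(Function('g')(-5, -2), Mul(-1, Add(Add(-1, 3), Function('V')(3)))))) = Mul(Mul(-9, 3), Add(9, Add(Add(1, -2), Mul(-1, Add(Add(-1, 3), 0))))) = Mul(-27, Add(9, Add(-1, Mul(-1, Add(2, 0))))) = Mul(-27, Add(9, Add(-1, Mul(-1, 2)))) = Mul(-27, Add(9, Add(-1, -2))) = Mul(-27, Add(9, -3)) = Mul(-27, 6) = -162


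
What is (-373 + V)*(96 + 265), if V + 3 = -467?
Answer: -304323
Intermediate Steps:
V = -470 (V = -3 - 467 = -470)
(-373 + V)*(96 + 265) = (-373 - 470)*(96 + 265) = -843*361 = -304323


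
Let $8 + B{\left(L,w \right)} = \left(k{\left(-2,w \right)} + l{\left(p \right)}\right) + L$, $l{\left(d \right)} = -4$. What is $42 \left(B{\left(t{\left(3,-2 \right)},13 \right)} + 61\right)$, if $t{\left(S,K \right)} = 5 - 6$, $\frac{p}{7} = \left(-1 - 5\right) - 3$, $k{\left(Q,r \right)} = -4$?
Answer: $1848$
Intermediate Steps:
$p = -63$ ($p = 7 \left(\left(-1 - 5\right) - 3\right) = 7 \left(-6 - 3\right) = 7 \left(-9\right) = -63$)
$t{\left(S,K \right)} = -1$ ($t{\left(S,K \right)} = 5 - 6 = -1$)
$B{\left(L,w \right)} = -16 + L$ ($B{\left(L,w \right)} = -8 + \left(\left(-4 - 4\right) + L\right) = -8 + \left(-8 + L\right) = -16 + L$)
$42 \left(B{\left(t{\left(3,-2 \right)},13 \right)} + 61\right) = 42 \left(\left(-16 - 1\right) + 61\right) = 42 \left(-17 + 61\right) = 42 \cdot 44 = 1848$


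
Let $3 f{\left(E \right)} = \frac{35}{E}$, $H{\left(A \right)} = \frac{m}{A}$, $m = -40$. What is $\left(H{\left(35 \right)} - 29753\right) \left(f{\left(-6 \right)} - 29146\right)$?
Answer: $\frac{109276284977}{126} \approx 8.6727 \cdot 10^{8}$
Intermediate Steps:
$H{\left(A \right)} = - \frac{40}{A}$
$f{\left(E \right)} = \frac{35}{3 E}$ ($f{\left(E \right)} = \frac{35 \frac{1}{E}}{3} = \frac{35}{3 E}$)
$\left(H{\left(35 \right)} - 29753\right) \left(f{\left(-6 \right)} - 29146\right) = \left(- \frac{40}{35} - 29753\right) \left(\frac{35}{3 \left(-6\right)} - 29146\right) = \left(\left(-40\right) \frac{1}{35} - 29753\right) \left(\frac{35}{3} \left(- \frac{1}{6}\right) - 29146\right) = \left(- \frac{8}{7} - 29753\right) \left(- \frac{35}{18} - 29146\right) = \left(- \frac{208279}{7}\right) \left(- \frac{524663}{18}\right) = \frac{109276284977}{126}$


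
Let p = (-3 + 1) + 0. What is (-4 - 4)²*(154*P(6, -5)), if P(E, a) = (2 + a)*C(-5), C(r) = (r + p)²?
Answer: -1448832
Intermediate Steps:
p = -2 (p = -2 + 0 = -2)
C(r) = (-2 + r)² (C(r) = (r - 2)² = (-2 + r)²)
P(E, a) = 98 + 49*a (P(E, a) = (2 + a)*(-2 - 5)² = (2 + a)*(-7)² = (2 + a)*49 = 98 + 49*a)
(-4 - 4)²*(154*P(6, -5)) = (-4 - 4)²*(154*(98 + 49*(-5))) = (-8)²*(154*(98 - 245)) = 64*(154*(-147)) = 64*(-22638) = -1448832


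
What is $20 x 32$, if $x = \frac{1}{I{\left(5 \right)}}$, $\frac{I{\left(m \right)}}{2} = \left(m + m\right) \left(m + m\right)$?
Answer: $\frac{16}{5} \approx 3.2$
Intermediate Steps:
$I{\left(m \right)} = 8 m^{2}$ ($I{\left(m \right)} = 2 \left(m + m\right) \left(m + m\right) = 2 \cdot 2 m 2 m = 2 \cdot 4 m^{2} = 8 m^{2}$)
$x = \frac{1}{200}$ ($x = \frac{1}{8 \cdot 5^{2}} = \frac{1}{8 \cdot 25} = \frac{1}{200} \approx 0.005$)
$20 x 32 = 20 \cdot \frac{1}{200} \cdot 32 = \frac{1}{10} \cdot 32 = \frac{16}{5}$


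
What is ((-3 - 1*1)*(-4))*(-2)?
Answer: -32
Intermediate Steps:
((-3 - 1*1)*(-4))*(-2) = ((-3 - 1)*(-4))*(-2) = -4*(-4)*(-2) = 16*(-2) = -32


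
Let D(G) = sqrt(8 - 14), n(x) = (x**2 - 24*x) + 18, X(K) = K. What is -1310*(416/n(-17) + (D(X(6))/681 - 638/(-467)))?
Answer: -13108908/5137 - 1310*I*sqrt(6)/681 ≈ -2551.9 - 4.7119*I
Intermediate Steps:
n(x) = 18 + x**2 - 24*x
D(G) = I*sqrt(6) (D(G) = sqrt(-6) = I*sqrt(6))
-1310*(416/n(-17) + (D(X(6))/681 - 638/(-467))) = -1310*(416/(18 + (-17)**2 - 24*(-17)) + ((I*sqrt(6))/681 - 638/(-467))) = -1310*(416/(18 + 289 + 408) + ((I*sqrt(6))*(1/681) - 638*(-1/467))) = -1310*(416/715 + (I*sqrt(6)/681 + 638/467)) = -1310*(416*(1/715) + (638/467 + I*sqrt(6)/681)) = -1310*(32/55 + (638/467 + I*sqrt(6)/681)) = -1310*(50034/25685 + I*sqrt(6)/681) = -13108908/5137 - 1310*I*sqrt(6)/681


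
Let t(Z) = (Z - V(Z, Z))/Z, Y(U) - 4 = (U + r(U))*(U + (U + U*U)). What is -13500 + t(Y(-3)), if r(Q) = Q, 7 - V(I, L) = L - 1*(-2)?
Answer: -188967/14 ≈ -13498.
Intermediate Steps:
V(I, L) = 5 - L (V(I, L) = 7 - (L - 1*(-2)) = 7 - (L + 2) = 7 - (2 + L) = 7 + (-2 - L) = 5 - L)
Y(U) = 4 + 2*U*(U**2 + 2*U) (Y(U) = 4 + (U + U)*(U + (U + U*U)) = 4 + (2*U)*(U + (U + U**2)) = 4 + (2*U)*(U**2 + 2*U) = 4 + 2*U*(U**2 + 2*U))
t(Z) = (-5 + 2*Z)/Z (t(Z) = (Z - (5 - Z))/Z = (Z + (-5 + Z))/Z = (-5 + 2*Z)/Z)
-13500 + t(Y(-3)) = -13500 + (2 - 5/(4 + 2*(-3)**3 + 4*(-3)**2)) = -13500 + (2 - 5/(4 + 2*(-27) + 4*9)) = -13500 + (2 - 5/(4 - 54 + 36)) = -13500 + (2 - 5/(-14)) = -13500 + (2 - 5*(-1/14)) = -13500 + (2 + 5/14) = -13500 + 33/14 = -188967/14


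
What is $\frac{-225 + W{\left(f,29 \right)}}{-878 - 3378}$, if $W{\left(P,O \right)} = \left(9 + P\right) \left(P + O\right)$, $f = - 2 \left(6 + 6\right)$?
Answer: $\frac{75}{1064} \approx 0.070489$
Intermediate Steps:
$f = -24$ ($f = \left(-2\right) 12 = -24$)
$W{\left(P,O \right)} = \left(9 + P\right) \left(O + P\right)$
$\frac{-225 + W{\left(f,29 \right)}}{-878 - 3378} = \frac{-225 + \left(\left(-24\right)^{2} + 9 \cdot 29 + 9 \left(-24\right) + 29 \left(-24\right)\right)}{-878 - 3378} = \frac{-225 + \left(576 + 261 - 216 - 696\right)}{-4256} = \left(-225 - 75\right) \left(- \frac{1}{4256}\right) = \left(-300\right) \left(- \frac{1}{4256}\right) = \frac{75}{1064}$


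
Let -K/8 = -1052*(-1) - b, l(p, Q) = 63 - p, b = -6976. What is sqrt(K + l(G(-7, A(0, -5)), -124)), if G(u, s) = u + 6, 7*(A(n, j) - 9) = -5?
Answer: 4*I*sqrt(4010) ≈ 253.3*I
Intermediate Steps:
A(n, j) = 58/7 (A(n, j) = 9 + (1/7)*(-5) = 9 - 5/7 = 58/7)
G(u, s) = 6 + u
K = -64224 (K = -8*(-1052*(-1) - 1*(-6976)) = -8*(1052 + 6976) = -8*8028 = -64224)
sqrt(K + l(G(-7, A(0, -5)), -124)) = sqrt(-64224 + (63 - (6 - 7))) = sqrt(-64224 + (63 - 1*(-1))) = sqrt(-64224 + (63 + 1)) = sqrt(-64224 + 64) = sqrt(-64160) = 4*I*sqrt(4010)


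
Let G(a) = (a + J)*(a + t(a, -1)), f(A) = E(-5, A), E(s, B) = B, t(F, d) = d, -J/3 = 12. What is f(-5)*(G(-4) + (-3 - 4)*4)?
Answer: -860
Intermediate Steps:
J = -36 (J = -3*12 = -36)
f(A) = A
G(a) = (-1 + a)*(-36 + a) (G(a) = (a - 36)*(a - 1) = (-36 + a)*(-1 + a) = (-1 + a)*(-36 + a))
f(-5)*(G(-4) + (-3 - 4)*4) = -5*((36 + (-4)**2 - 37*(-4)) + (-3 - 4)*4) = -5*((36 + 16 + 148) - 7*4) = -5*(200 - 28) = -5*172 = -860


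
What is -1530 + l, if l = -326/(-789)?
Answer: -1206844/789 ≈ -1529.6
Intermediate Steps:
l = 326/789 (l = -326*(-1/789) = 326/789 ≈ 0.41318)
-1530 + l = -1530 + 326/789 = -1206844/789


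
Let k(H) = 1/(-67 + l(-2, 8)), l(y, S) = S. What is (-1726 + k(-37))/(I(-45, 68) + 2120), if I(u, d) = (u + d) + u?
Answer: -101835/123782 ≈ -0.82270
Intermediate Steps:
I(u, d) = d + 2*u (I(u, d) = (d + u) + u = d + 2*u)
k(H) = -1/59 (k(H) = 1/(-67 + 8) = 1/(-59) = -1/59)
(-1726 + k(-37))/(I(-45, 68) + 2120) = (-1726 - 1/59)/((68 + 2*(-45)) + 2120) = -101835/(59*((68 - 90) + 2120)) = -101835/(59*(-22 + 2120)) = -101835/59/2098 = -101835/59*1/2098 = -101835/123782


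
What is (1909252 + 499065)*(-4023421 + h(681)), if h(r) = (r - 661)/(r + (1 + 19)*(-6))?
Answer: -5435906612802037/561 ≈ -9.6897e+12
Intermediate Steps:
h(r) = (-661 + r)/(-120 + r) (h(r) = (-661 + r)/(r + 20*(-6)) = (-661 + r)/(r - 120) = (-661 + r)/(-120 + r))
(1909252 + 499065)*(-4023421 + h(681)) = (1909252 + 499065)*(-4023421 + (-661 + 681)/(-120 + 681)) = 2408317*(-4023421 + 20/561) = 2408317*(-2257139161/561) = -5435906612802037/561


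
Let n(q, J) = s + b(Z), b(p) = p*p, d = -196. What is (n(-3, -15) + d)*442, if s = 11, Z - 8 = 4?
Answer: -18122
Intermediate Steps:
Z = 12 (Z = 8 + 4 = 12)
b(p) = p**2
n(q, J) = 155 (n(q, J) = 11 + 12**2 = 11 + 144 = 155)
(n(-3, -15) + d)*442 = (155 - 196)*442 = -41*442 = -18122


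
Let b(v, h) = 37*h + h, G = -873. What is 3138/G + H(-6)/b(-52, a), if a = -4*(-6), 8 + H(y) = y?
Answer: -159671/44232 ≈ -3.6099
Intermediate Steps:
H(y) = -8 + y
a = 24
b(v, h) = 38*h
3138/G + H(-6)/b(-52, a) = 3138/(-873) + (-8 - 6)/((38*24)) = 3138*(-1/873) - 14/912 = -1046/291 - 14*1/912 = -1046/291 - 7/456 = -159671/44232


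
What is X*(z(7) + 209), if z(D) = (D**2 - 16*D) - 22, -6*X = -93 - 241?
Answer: 20708/3 ≈ 6902.7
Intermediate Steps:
X = 167/3 (X = -(-93 - 241)/6 = -1/6*(-334) = 167/3 ≈ 55.667)
z(D) = -22 + D**2 - 16*D
X*(z(7) + 209) = 167*((-22 + 7**2 - 16*7) + 209)/3 = 167*((-22 + 49 - 112) + 209)/3 = 167*(-85 + 209)/3 = (167/3)*124 = 20708/3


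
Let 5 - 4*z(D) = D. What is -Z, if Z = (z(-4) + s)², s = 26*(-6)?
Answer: -378225/16 ≈ -23639.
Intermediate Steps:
s = -156
z(D) = 5/4 - D/4
Z = 378225/16 (Z = ((5/4 - ¼*(-4)) - 156)² = ((5/4 + 1) - 156)² = (9/4 - 156)² = (-615/4)² = 378225/16 ≈ 23639.)
-Z = -1*378225/16 = -378225/16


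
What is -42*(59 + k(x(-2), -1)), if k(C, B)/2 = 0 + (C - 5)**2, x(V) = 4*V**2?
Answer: -12642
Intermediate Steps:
k(C, B) = 2*(-5 + C)**2 (k(C, B) = 2*(0 + (C - 5)**2) = 2*(0 + (-5 + C)**2) = 2*(-5 + C)**2)
-42*(59 + k(x(-2), -1)) = -42*(59 + 2*(-5 + 4*(-2)**2)**2) = -42*(59 + 2*(-5 + 4*4)**2) = -42*(59 + 2*(-5 + 16)**2) = -42*(59 + 2*11**2) = -42*(59 + 2*121) = -42*(59 + 242) = -42*301 = -12642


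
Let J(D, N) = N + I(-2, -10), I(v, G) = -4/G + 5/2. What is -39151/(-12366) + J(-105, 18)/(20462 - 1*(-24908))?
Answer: 8882696597/2805227100 ≈ 3.1665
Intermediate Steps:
I(v, G) = 5/2 - 4/G (I(v, G) = -4/G + 5*(½) = -4/G + 5/2 = 5/2 - 4/G)
J(D, N) = 29/10 + N (J(D, N) = N + (5/2 - 4/(-10)) = N + (5/2 - 4*(-⅒)) = N + (5/2 + ⅖) = N + 29/10 = 29/10 + N)
-39151/(-12366) + J(-105, 18)/(20462 - 1*(-24908)) = -39151/(-12366) + (29/10 + 18)/(20462 - 1*(-24908)) = -39151*(-1/12366) + 209/(10*(20462 + 24908)) = 39151/12366 + (209/10)/45370 = 39151/12366 + (209/10)*(1/45370) = 39151/12366 + 209/453700 = 8882696597/2805227100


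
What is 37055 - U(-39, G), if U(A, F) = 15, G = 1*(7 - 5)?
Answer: 37040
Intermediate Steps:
G = 2 (G = 1*2 = 2)
37055 - U(-39, G) = 37055 - 1*15 = 37055 - 15 = 37040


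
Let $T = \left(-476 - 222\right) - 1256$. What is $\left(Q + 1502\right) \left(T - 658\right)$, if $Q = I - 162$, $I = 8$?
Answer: $-3520976$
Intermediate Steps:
$T = -1954$ ($T = -698 - 1256 = -1954$)
$Q = -154$ ($Q = 8 - 162 = -154$)
$\left(Q + 1502\right) \left(T - 658\right) = \left(-154 + 1502\right) \left(-1954 - 658\right) = 1348 \left(-2612\right) = -3520976$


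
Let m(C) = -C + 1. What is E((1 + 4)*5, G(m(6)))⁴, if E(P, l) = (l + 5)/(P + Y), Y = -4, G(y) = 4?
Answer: 81/2401 ≈ 0.033736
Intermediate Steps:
m(C) = 1 - C
E(P, l) = (5 + l)/(-4 + P) (E(P, l) = (l + 5)/(P - 4) = (5 + l)/(-4 + P))
E((1 + 4)*5, G(m(6)))⁴ = ((5 + 4)/(-4 + (1 + 4)*5))⁴ = (9/(-4 + 5*5))⁴ = (9/(-4 + 25))⁴ = (9/21)⁴ = ((1/21)*9)⁴ = (3/7)⁴ = 81/2401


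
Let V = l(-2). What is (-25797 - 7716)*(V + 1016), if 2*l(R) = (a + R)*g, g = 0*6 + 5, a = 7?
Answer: -68936241/2 ≈ -3.4468e+7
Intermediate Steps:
g = 5 (g = 0 + 5 = 5)
l(R) = 35/2 + 5*R/2 (l(R) = ((7 + R)*5)/2 = (35 + 5*R)/2 = 35/2 + 5*R/2)
V = 25/2 (V = 35/2 + (5/2)*(-2) = 35/2 - 5 = 25/2 ≈ 12.500)
(-25797 - 7716)*(V + 1016) = (-25797 - 7716)*(25/2 + 1016) = -33513*2057/2 = -68936241/2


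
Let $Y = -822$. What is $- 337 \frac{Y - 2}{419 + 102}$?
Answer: $\frac{277688}{521} \approx 532.99$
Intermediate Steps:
$- 337 \frac{Y - 2}{419 + 102} = - 337 \frac{-822 - 2}{419 + 102} = - 337 \left(- \frac{824}{521}\right) = - 337 \left(\left(-824\right) \frac{1}{521}\right) = \left(-337\right) \left(- \frac{824}{521}\right) = \frac{277688}{521}$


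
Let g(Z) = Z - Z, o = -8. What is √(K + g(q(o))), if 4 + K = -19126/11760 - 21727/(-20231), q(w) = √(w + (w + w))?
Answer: I*√328681371372090/8497020 ≈ 2.1336*I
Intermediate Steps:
q(w) = √3*√w (q(w) = √(w + 2*w) = √(3*w) = √3*√w)
K = -541547413/118958280 (K = -4 + (-19126/11760 - 21727/(-20231)) = -4 + (-19126*1/11760 - 21727*(-1/20231)) = -4 + (-9563/5880 + 21727/20231) = -4 - 65714293/118958280 = -541547413/118958280 ≈ -4.5524)
g(Z) = 0
√(K + g(q(o))) = √(-541547413/118958280 + 0) = √(-541547413/118958280) = I*√328681371372090/8497020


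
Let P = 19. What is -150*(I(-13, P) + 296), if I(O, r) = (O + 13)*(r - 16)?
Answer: -44400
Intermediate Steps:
I(O, r) = (-16 + r)*(13 + O) (I(O, r) = (13 + O)*(-16 + r) = (-16 + r)*(13 + O))
-150*(I(-13, P) + 296) = -150*((-208 - 16*(-13) + 13*19 - 13*19) + 296) = -150*((-208 + 208 + 247 - 247) + 296) = -150*(0 + 296) = -150*296 = -44400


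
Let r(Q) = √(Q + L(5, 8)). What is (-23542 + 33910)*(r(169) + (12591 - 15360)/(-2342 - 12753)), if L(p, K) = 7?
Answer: 28708992/15095 + 41472*√11 ≈ 1.3945e+5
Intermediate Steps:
r(Q) = √(7 + Q) (r(Q) = √(Q + 7) = √(7 + Q))
(-23542 + 33910)*(r(169) + (12591 - 15360)/(-2342 - 12753)) = (-23542 + 33910)*(√(7 + 169) + (12591 - 15360)/(-2342 - 12753)) = 10368*(√176 - 2769/(-15095)) = 10368*(4*√11 - 2769*(-1/15095)) = 10368*(4*√11 + 2769/15095) = 10368*(2769/15095 + 4*√11) = 28708992/15095 + 41472*√11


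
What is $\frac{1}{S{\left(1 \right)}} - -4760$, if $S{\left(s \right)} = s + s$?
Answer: $\frac{9521}{2} \approx 4760.5$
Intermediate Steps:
$S{\left(s \right)} = 2 s$
$\frac{1}{S{\left(1 \right)}} - -4760 = \frac{1}{2 \cdot 1} - -4760 = \frac{1}{2} + 4760 = \frac{9521}{2}$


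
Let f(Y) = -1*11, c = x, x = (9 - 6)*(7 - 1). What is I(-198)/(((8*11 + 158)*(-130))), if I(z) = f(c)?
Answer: 11/31980 ≈ 0.00034396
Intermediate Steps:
x = 18 (x = 3*6 = 18)
c = 18
f(Y) = -11
I(z) = -11
I(-198)/(((8*11 + 158)*(-130))) = -11*(-1/(130*(8*11 + 158))) = -11*(-1/(130*(88 + 158))) = -11/(246*(-130)) = -11/(-31980) = -11*(-1/31980) = 11/31980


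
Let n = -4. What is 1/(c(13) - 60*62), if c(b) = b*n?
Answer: -1/3772 ≈ -0.00026511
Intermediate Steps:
c(b) = -4*b (c(b) = b*(-4) = -4*b)
1/(c(13) - 60*62) = 1/(-4*13 - 60*62) = 1/(-52 - 3720) = 1/(-3772) = -1/3772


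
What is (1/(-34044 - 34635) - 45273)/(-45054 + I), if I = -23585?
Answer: 3109304368/4714057881 ≈ 0.65958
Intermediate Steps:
(1/(-34044 - 34635) - 45273)/(-45054 + I) = (1/(-34044 - 34635) - 45273)/(-45054 - 23585) = (1/(-68679) - 45273)/(-68639) = (-1/68679 - 45273)*(-1/68639) = -3109304368/68679*(-1/68639) = 3109304368/4714057881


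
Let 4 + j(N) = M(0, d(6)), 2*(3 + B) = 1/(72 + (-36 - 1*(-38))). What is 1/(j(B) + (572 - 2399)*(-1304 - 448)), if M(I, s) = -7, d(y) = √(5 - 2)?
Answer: 1/3200893 ≈ 3.1241e-7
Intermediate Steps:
B = -443/148 (B = -3 + 1/(2*(72 + (-36 - 1*(-38)))) = -3 + 1/(2*(72 + (-36 + 38))) = -3 + 1/(2*(72 + 2)) = -3 + (½)/74 = -3 + (½)*(1/74) = -3 + 1/148 = -443/148 ≈ -2.9932)
d(y) = √3
j(N) = -11 (j(N) = -4 - 7 = -11)
1/(j(B) + (572 - 2399)*(-1304 - 448)) = 1/(-11 + (572 - 2399)*(-1304 - 448)) = 1/(-11 - 1827*(-1752)) = 1/(-11 + 3200904) = 1/3200893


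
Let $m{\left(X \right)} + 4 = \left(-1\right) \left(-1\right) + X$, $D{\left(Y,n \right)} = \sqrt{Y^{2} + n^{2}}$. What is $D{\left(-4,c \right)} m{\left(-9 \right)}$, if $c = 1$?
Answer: $- 12 \sqrt{17} \approx -49.477$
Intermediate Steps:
$m{\left(X \right)} = -3 + X$ ($m{\left(X \right)} = -4 + \left(\left(-1\right) \left(-1\right) + X\right) = -4 + \left(1 + X\right) = -3 + X$)
$D{\left(-4,c \right)} m{\left(-9 \right)} = \sqrt{\left(-4\right)^{2} + 1^{2}} \left(-3 - 9\right) = \sqrt{16 + 1} \left(-12\right) = \sqrt{17} \left(-12\right) = - 12 \sqrt{17}$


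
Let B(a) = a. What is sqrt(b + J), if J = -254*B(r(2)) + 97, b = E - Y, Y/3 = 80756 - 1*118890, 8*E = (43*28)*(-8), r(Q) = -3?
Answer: 3*sqrt(12673) ≈ 337.72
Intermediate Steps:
E = -1204 (E = ((43*28)*(-8))/8 = (1204*(-8))/8 = (1/8)*(-9632) = -1204)
Y = -114402 (Y = 3*(80756 - 1*118890) = 3*(80756 - 118890) = 3*(-38134) = -114402)
b = 113198 (b = -1204 - 1*(-114402) = -1204 + 114402 = 113198)
J = 859 (J = -254*(-3) + 97 = 762 + 97 = 859)
sqrt(b + J) = sqrt(113198 + 859) = sqrt(114057) = 3*sqrt(12673)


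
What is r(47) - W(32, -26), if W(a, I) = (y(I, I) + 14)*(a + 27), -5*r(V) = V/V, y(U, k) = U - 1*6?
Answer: 5309/5 ≈ 1061.8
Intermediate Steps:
y(U, k) = -6 + U (y(U, k) = U - 6 = -6 + U)
r(V) = -1/5 (r(V) = -V/(5*V) = -1/5*1 = -1/5)
W(a, I) = (8 + I)*(27 + a) (W(a, I) = ((-6 + I) + 14)*(a + 27) = (8 + I)*(27 + a))
r(47) - W(32, -26) = -1/5 - (216 + 8*32 + 27*(-26) - 26*32) = -1/5 - (216 + 256 - 702 - 832) = -1/5 - 1*(-1062) = -1/5 + 1062 = 5309/5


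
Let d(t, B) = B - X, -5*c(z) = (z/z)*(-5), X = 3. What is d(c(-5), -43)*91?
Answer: -4186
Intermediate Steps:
c(z) = 1 (c(z) = -z/z*(-5)/5 = -(-5)/5 = -⅕*(-5) = 1)
d(t, B) = -3 + B (d(t, B) = B - 1*3 = B - 3 = -3 + B)
d(c(-5), -43)*91 = (-3 - 43)*91 = -46*91 = -4186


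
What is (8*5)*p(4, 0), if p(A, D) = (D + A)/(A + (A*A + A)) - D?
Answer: 20/3 ≈ 6.6667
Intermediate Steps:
p(A, D) = -D + (A + D)/(A**2 + 2*A) (p(A, D) = (A + D)/(A + (A**2 + A)) - D = (A + D)/(A + (A + A**2)) - D = (A + D)/(A**2 + 2*A) - D = -D + (A + D)/(A**2 + 2*A))
(8*5)*p(4, 0) = (8*5)*((4 + 0 - 1*0*4**2 - 2*4*0)/(4*(2 + 4))) = 40*((1/4)*(4 + 0 - 1*0*16 + 0)/6) = 40*((1/4)*(1/6)*(4 + 0 + 0 + 0)) = 40*((1/4)*(1/6)*4) = 40*(1/6) = 20/3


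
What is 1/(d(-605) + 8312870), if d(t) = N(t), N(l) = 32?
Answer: 1/8312902 ≈ 1.2029e-7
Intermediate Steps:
d(t) = 32
1/(d(-605) + 8312870) = 1/(32 + 8312870) = 1/8312902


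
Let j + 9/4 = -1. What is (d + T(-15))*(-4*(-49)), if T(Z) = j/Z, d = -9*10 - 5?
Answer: -278663/15 ≈ -18578.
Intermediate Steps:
j = -13/4 (j = -9/4 - 1 = -13/4 ≈ -3.2500)
d = -95 (d = -90 - 5 = -95)
T(Z) = -13/(4*Z)
(d + T(-15))*(-4*(-49)) = (-95 - 13/4/(-15))*(-4*(-49)) = (-95 - 13/4*(-1/15))*196 = (-95 + 13/60)*196 = -5687/60*196 = -278663/15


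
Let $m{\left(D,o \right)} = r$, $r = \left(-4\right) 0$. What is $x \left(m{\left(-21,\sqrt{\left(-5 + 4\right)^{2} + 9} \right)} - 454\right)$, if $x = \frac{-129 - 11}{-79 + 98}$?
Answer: $\frac{63560}{19} \approx 3345.3$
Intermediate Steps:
$r = 0$
$m{\left(D,o \right)} = 0$
$x = - \frac{140}{19} \approx -7.3684$
$x \left(m{\left(-21,\sqrt{\left(-5 + 4\right)^{2} + 9} \right)} - 454\right) = - \frac{140 \left(0 - 454\right)}{19} = \left(- \frac{140}{19}\right) \left(-454\right) = \frac{63560}{19}$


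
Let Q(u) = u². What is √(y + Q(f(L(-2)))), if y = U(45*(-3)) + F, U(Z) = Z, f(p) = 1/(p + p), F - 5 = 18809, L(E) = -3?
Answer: √672445/6 ≈ 136.67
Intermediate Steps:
F = 18814 (F = 5 + 18809 = 18814)
f(p) = 1/(2*p)
y = 18679 (y = 45*(-3) + 18814 = -135 + 18814 = 18679)
√(y + Q(f(L(-2)))) = √(18679 + ((½)/(-3))²) = √(18679 + ((½)*(-⅓))²) = √(18679 + (-⅙)²) = √(18679 + 1/36) = √(672445/36) = √672445/6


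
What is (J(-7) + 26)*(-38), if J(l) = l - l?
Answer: -988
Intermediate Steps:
J(l) = 0
(J(-7) + 26)*(-38) = (0 + 26)*(-38) = 26*(-38) = -988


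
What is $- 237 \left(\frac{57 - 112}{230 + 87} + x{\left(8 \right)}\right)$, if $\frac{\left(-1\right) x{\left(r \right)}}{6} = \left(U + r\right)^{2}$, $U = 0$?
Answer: $\frac{28862571}{317} \approx 91049.0$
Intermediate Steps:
$x{\left(r \right)} = - 6 r^{2}$ ($x{\left(r \right)} = - 6 \left(0 + r\right)^{2} = - 6 r^{2}$)
$- 237 \left(\frac{57 - 112}{230 + 87} + x{\left(8 \right)}\right) = - 237 \left(\frac{57 - 112}{230 + 87} - 6 \cdot 8^{2}\right) = - 237 \left(\frac{57 - 112}{317} - 384\right) = - 237 \left(\left(-55\right) \frac{1}{317} - 384\right) = - 237 \left(- \frac{55}{317} - 384\right) = \left(-237\right) \left(- \frac{121783}{317}\right) = \frac{28862571}{317}$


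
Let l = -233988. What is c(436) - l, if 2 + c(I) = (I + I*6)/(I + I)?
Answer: 467979/2 ≈ 2.3399e+5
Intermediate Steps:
c(I) = 3/2 (c(I) = -2 + (I + I*6)/(I + I) = -2 + (I + 6*I)/((2*I)) = -2 + (7*I)*(1/(2*I)) = -2 + 7/2 = 3/2)
c(436) - l = 3/2 - 1*(-233988) = 3/2 + 233988 = 467979/2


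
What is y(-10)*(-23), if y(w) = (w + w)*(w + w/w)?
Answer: -4140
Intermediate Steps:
y(w) = 2*w*(1 + w) (y(w) = (2*w)*(w + 1) = (2*w)*(1 + w) = 2*w*(1 + w))
y(-10)*(-23) = (2*(-10)*(1 - 10))*(-23) = (2*(-10)*(-9))*(-23) = 180*(-23) = -4140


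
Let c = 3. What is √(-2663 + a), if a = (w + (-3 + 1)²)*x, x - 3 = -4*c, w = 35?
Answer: I*√3014 ≈ 54.9*I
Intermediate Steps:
x = -9 (x = 3 - 4*3 = 3 - 12 = -9)
a = -351 (a = (35 + (-3 + 1)²)*(-9) = (35 + (-2)²)*(-9) = (35 + 4)*(-9) = 39*(-9) = -351)
√(-2663 + a) = √(-2663 - 351) = √(-3014) = I*√3014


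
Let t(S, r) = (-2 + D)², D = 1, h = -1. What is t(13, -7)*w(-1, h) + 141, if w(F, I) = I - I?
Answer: 141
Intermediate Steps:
w(F, I) = 0
t(S, r) = 1 (t(S, r) = (-2 + 1)² = (-1)² = 1)
t(13, -7)*w(-1, h) + 141 = 1*0 + 141 = 0 + 141 = 141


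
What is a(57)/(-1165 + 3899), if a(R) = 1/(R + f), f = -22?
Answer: 1/95690 ≈ 1.0450e-5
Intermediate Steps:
a(R) = 1/(-22 + R) (a(R) = 1/(R - 22) = 1/(-22 + R))
a(57)/(-1165 + 3899) = 1/((-22 + 57)*(-1165 + 3899)) = 1/(35*2734) = (1/35)*(1/2734) = 1/95690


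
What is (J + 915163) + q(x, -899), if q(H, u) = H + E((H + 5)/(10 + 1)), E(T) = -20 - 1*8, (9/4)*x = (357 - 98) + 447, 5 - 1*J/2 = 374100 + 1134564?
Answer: -18916823/9 ≈ -2.1019e+6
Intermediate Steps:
J = -3017318 (J = 10 - 2*(374100 + 1134564) = 10 - 2*1508664 = 10 - 3017328 = -3017318)
x = 2824/9 (x = 4*((357 - 98) + 447)/9 = 4*(259 + 447)/9 = (4/9)*706 = 2824/9 ≈ 313.78)
E(T) = -28 (E(T) = -20 - 8 = -28)
q(H, u) = -28 + H (q(H, u) = H - 28 = -28 + H)
(J + 915163) + q(x, -899) = (-3017318 + 915163) + (-28 + 2824/9) = -2102155 + 2572/9 = -18916823/9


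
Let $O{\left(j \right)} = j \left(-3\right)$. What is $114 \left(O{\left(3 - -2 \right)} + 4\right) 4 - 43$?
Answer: $-5059$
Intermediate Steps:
$O{\left(j \right)} = - 3 j$
$114 \left(O{\left(3 - -2 \right)} + 4\right) 4 - 43 = 114 \left(- 3 \left(3 - -2\right) + 4\right) 4 - 43 = 114 \left(- 3 \left(3 + 2\right) + 4\right) 4 - 43 = 114 \left(\left(-3\right) 5 + 4\right) 4 - 43 = 114 \left(-15 + 4\right) 4 - 43 = 114 \left(\left(-11\right) 4\right) - 43 = 114 \left(-44\right) - 43 = -5016 - 43 = -5059$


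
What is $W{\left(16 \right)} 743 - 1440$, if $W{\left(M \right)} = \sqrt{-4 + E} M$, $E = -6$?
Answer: $-1440 + 11888 i \sqrt{10} \approx -1440.0 + 37593.0 i$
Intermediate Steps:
$W{\left(M \right)} = i M \sqrt{10}$ ($W{\left(M \right)} = \sqrt{-4 - 6} M = \sqrt{-10} M = i \sqrt{10} M = i M \sqrt{10}$)
$W{\left(16 \right)} 743 - 1440 = i 16 \sqrt{10} \cdot 743 - 1440 = 16 i \sqrt{10} \cdot 743 - 1440 = 11888 i \sqrt{10} - 1440 = -1440 + 11888 i \sqrt{10}$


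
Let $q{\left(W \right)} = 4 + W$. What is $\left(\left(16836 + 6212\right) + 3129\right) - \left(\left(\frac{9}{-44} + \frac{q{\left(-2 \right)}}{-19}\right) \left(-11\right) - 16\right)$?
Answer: $\frac{1990409}{76} \approx 26190.0$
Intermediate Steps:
$\left(\left(16836 + 6212\right) + 3129\right) - \left(\left(\frac{9}{-44} + \frac{q{\left(-2 \right)}}{-19}\right) \left(-11\right) - 16\right) = \left(\left(16836 + 6212\right) + 3129\right) - \left(\left(\frac{9}{-44} + \frac{4 - 2}{-19}\right) \left(-11\right) - 16\right) = \left(23048 + 3129\right) - \left(\left(9 \left(- \frac{1}{44}\right) + 2 \left(- \frac{1}{19}\right)\right) \left(-11\right) - 16\right) = 26177 - \left(\left(- \frac{9}{44} - \frac{2}{19}\right) \left(-11\right) - 16\right) = 26177 - \left(\left(- \frac{259}{836}\right) \left(-11\right) - 16\right) = 26177 - \left(\frac{259}{76} - 16\right) = 26177 - - \frac{957}{76} = 26177 + \frac{957}{76} = \frac{1990409}{76}$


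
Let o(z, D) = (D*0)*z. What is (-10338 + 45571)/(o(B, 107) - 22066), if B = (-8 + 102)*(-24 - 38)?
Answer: -3203/2006 ≈ -1.5967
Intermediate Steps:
B = -5828 (B = 94*(-62) = -5828)
o(z, D) = 0 (o(z, D) = 0*z = 0)
(-10338 + 45571)/(o(B, 107) - 22066) = (-10338 + 45571)/(0 - 22066) = 35233/(-22066) = 35233*(-1/22066) = -3203/2006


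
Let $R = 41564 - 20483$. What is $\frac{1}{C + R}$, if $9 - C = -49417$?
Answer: $\frac{1}{70507} \approx 1.4183 \cdot 10^{-5}$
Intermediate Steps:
$C = 49426$ ($C = 9 - -49417 = 9 + 49417 = 49426$)
$R = 21081$
$\frac{1}{C + R} = \frac{1}{49426 + 21081} = \frac{1}{70507}$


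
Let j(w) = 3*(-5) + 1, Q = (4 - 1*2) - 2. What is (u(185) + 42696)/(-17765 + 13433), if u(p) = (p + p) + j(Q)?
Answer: -10763/1083 ≈ -9.9381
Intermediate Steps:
Q = 0 (Q = (4 - 2) - 2 = 2 - 2 = 0)
j(w) = -14 (j(w) = -15 + 1 = -14)
u(p) = -14 + 2*p (u(p) = (p + p) - 14 = 2*p - 14 = -14 + 2*p)
(u(185) + 42696)/(-17765 + 13433) = ((-14 + 2*185) + 42696)/(-17765 + 13433) = ((-14 + 370) + 42696)/(-4332) = (356 + 42696)*(-1/4332) = 43052*(-1/4332) = -10763/1083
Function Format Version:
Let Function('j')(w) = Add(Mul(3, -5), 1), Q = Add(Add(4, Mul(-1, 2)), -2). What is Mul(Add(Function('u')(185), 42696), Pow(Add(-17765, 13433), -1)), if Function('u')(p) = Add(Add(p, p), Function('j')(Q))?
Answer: Rational(-10763, 1083) ≈ -9.9381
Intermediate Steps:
Q = 0 (Q = Add(Add(4, -2), -2) = Add(2, -2) = 0)
Function('j')(w) = -14 (Function('j')(w) = Add(-15, 1) = -14)
Function('u')(p) = Add(-14, Mul(2, p)) (Function('u')(p) = Add(Add(p, p), -14) = Add(Mul(2, p), -14) = Add(-14, Mul(2, p)))
Mul(Add(Function('u')(185), 42696), Pow(Add(-17765, 13433), -1)) = Mul(Add(Add(-14, Mul(2, 185)), 42696), Pow(Add(-17765, 13433), -1)) = Mul(Add(Add(-14, 370), 42696), Pow(-4332, -1)) = Mul(Add(356, 42696), Rational(-1, 4332)) = Mul(43052, Rational(-1, 4332)) = Rational(-10763, 1083)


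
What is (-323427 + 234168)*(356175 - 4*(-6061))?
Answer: -33955819521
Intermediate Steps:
(-323427 + 234168)*(356175 - 4*(-6061)) = -89259*(356175 + 24244) = -89259*380419 = -33955819521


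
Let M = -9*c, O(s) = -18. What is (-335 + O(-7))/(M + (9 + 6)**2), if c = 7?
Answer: -353/162 ≈ -2.1790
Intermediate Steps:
M = -63 (M = -9*7 = -63)
(-335 + O(-7))/(M + (9 + 6)**2) = (-335 - 18)/(-63 + (9 + 6)**2) = -353/(-63 + 15**2) = -353/(-63 + 225) = -353/162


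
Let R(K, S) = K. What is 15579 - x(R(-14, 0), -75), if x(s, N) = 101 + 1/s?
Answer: 216693/14 ≈ 15478.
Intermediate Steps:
15579 - x(R(-14, 0), -75) = 15579 - (101 + 1/(-14)) = 15579 - (101 - 1/14) = 15579 - 1*1413/14 = 15579 - 1413/14 = 216693/14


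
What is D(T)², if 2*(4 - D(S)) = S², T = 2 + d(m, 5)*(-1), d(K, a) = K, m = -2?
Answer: 16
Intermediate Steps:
T = 4 (T = 2 - 2*(-1) = 2 + 2 = 4)
D(S) = 4 - S²/2
D(T)² = (4 - ½*4²)² = (4 - ½*16)² = (4 - 8)² = (-4)² = 16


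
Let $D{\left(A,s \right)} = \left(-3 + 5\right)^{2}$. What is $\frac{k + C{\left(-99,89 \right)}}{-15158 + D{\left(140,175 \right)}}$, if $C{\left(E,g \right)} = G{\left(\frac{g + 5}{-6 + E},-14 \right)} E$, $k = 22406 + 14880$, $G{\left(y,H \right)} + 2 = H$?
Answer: $- \frac{19435}{7577} \approx -2.565$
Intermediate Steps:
$G{\left(y,H \right)} = -2 + H$
$k = 37286$
$D{\left(A,s \right)} = 4$ ($D{\left(A,s \right)} = 2^{2} = 4$)
$C{\left(E,g \right)} = - 16 E$ ($C{\left(E,g \right)} = \left(-2 - 14\right) E = - 16 E$)
$\frac{k + C{\left(-99,89 \right)}}{-15158 + D{\left(140,175 \right)}} = \frac{37286 - -1584}{-15158 + 4} = \frac{37286 + 1584}{-15154} = 38870 \left(- \frac{1}{15154}\right) = - \frac{19435}{7577}$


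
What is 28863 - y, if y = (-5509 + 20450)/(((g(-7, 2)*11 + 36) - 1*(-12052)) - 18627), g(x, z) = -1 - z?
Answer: 189702577/6572 ≈ 28865.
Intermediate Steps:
y = -14941/6572 (y = (-5509 + 20450)/((((-1 - 1*2)*11 + 36) - 1*(-12052)) - 18627) = 14941/((((-1 - 2)*11 + 36) + 12052) - 18627) = 14941/(((-3*11 + 36) + 12052) - 18627) = 14941/(((-33 + 36) + 12052) - 18627) = 14941/((3 + 12052) - 18627) = 14941/(12055 - 18627) = 14941/(-6572) = 14941*(-1/6572) = -14941/6572 ≈ -2.2734)
28863 - y = 28863 - 1*(-14941/6572) = 28863 + 14941/6572 = 189702577/6572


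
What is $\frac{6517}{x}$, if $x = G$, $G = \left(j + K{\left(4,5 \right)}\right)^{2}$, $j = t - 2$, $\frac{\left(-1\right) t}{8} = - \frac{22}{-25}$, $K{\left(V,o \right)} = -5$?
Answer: $\frac{4073125}{123201} \approx 33.061$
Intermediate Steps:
$t = - \frac{176}{25}$ ($t = - 8 \left(- \frac{22}{-25}\right) = - 8 \left(\left(-22\right) \left(- \frac{1}{25}\right)\right) = \left(-8\right) \frac{22}{25} = - \frac{176}{25} \approx -7.04$)
$j = - \frac{226}{25}$ ($j = - \frac{176}{25} - 2 = - \frac{226}{25} \approx -9.04$)
$G = \frac{123201}{625}$ ($G = \left(- \frac{226}{25} - 5\right)^{2} = \left(- \frac{351}{25}\right)^{2} = \frac{123201}{625} \approx 197.12$)
$x = \frac{123201}{625} \approx 197.12$
$\frac{6517}{x} = \frac{6517}{\frac{123201}{625}} = 6517 \cdot \frac{625}{123201} = \frac{4073125}{123201}$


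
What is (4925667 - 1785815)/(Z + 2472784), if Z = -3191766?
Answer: -1569926/359491 ≈ -4.3671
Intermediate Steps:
(4925667 - 1785815)/(Z + 2472784) = (4925667 - 1785815)/(-3191766 + 2472784) = 3139852/(-718982) = 3139852*(-1/718982) = -1569926/359491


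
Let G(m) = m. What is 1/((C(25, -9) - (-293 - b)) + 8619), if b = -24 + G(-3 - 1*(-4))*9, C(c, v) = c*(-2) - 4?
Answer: 1/8843 ≈ 0.00011308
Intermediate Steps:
C(c, v) = -4 - 2*c (C(c, v) = -2*c - 4 = -4 - 2*c)
b = -15 (b = -24 + (-3 - 1*(-4))*9 = -24 + (-3 + 4)*9 = -24 + 1*9 = -24 + 9 = -15)
1/((C(25, -9) - (-293 - b)) + 8619) = 1/(((-4 - 2*25) - (-293 - 1*(-15))) + 8619) = 1/(((-4 - 50) - (-293 + 15)) + 8619) = 1/((-54 - 1*(-278)) + 8619) = 1/((-54 + 278) + 8619) = 1/(224 + 8619) = 1/8843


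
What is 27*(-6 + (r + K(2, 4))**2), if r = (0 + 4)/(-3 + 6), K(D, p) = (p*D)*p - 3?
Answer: 24681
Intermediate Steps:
K(D, p) = -3 + D*p**2 (K(D, p) = (D*p)*p - 3 = D*p**2 - 3 = -3 + D*p**2)
r = 4/3 ≈ 1.3333
27*(-6 + (r + K(2, 4))**2) = 27*(-6 + (4/3 + (-3 + 2*4**2))**2) = 27*(-6 + (4/3 + (-3 + 2*16))**2) = 27*(-6 + (4/3 + (-3 + 32))**2) = 27*(-6 + (4/3 + 29)**2) = 27*(-6 + (91/3)**2) = 27*(-6 + 8281/9) = 27*(8227/9) = 24681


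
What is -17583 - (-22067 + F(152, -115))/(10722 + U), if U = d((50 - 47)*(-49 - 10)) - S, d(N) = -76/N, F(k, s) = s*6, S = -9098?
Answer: -61680933939/3508216 ≈ -17582.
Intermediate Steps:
F(k, s) = 6*s
U = 1610422/177 (U = -76*1/((-49 - 10)*(50 - 47)) - 1*(-9098) = -76/(3*(-59)) + 9098 = -76/(-177) + 9098 = -76*(-1/177) + 9098 = 76/177 + 9098 = 1610422/177 ≈ 9098.4)
-17583 - (-22067 + F(152, -115))/(10722 + U) = -17583 - (-22067 + 6*(-115))/(10722 + 1610422/177) = -17583 - (-22067 - 690)/3508216/177 = -17583 - (-22757)*177/3508216 = -17583 - 1*(-4027989/3508216) = -17583 + 4027989/3508216 = -61680933939/3508216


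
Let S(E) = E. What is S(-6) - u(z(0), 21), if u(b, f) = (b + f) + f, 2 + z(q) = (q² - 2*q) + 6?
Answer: -52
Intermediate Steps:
z(q) = 4 + q² - 2*q (z(q) = -2 + ((q² - 2*q) + 6) = -2 + (6 + q² - 2*q) = 4 + q² - 2*q)
u(b, f) = b + 2*f
S(-6) - u(z(0), 21) = -6 - ((4 + 0² - 2*0) + 2*21) = -6 - ((4 + 0 + 0) + 42) = -6 - (4 + 42) = -6 - 1*46 = -6 - 46 = -52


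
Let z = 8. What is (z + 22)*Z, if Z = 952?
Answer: 28560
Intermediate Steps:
(z + 22)*Z = (8 + 22)*952 = 30*952 = 28560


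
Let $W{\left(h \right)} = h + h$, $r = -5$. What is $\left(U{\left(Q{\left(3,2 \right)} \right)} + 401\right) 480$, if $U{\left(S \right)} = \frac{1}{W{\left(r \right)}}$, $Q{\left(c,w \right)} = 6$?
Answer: $192432$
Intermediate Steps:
$W{\left(h \right)} = 2 h$
$U{\left(S \right)} = - \frac{1}{10}$ ($U{\left(S \right)} = \frac{1}{2 \left(-5\right)} = \frac{1}{-10} = - \frac{1}{10}$)
$\left(U{\left(Q{\left(3,2 \right)} \right)} + 401\right) 480 = \left(- \frac{1}{10} + 401\right) 480 = \frac{4009}{10} \cdot 480 = 192432$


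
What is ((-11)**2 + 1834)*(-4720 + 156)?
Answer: -8922620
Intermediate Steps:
((-11)**2 + 1834)*(-4720 + 156) = (121 + 1834)*(-4564) = 1955*(-4564) = -8922620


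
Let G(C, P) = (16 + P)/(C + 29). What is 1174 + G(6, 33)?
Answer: 5877/5 ≈ 1175.4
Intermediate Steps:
G(C, P) = (16 + P)/(29 + C)
1174 + G(6, 33) = 1174 + (16 + 33)/(29 + 6) = 1174 + 49/35 = 1174 + (1/35)*49 = 1174 + 7/5 = 5877/5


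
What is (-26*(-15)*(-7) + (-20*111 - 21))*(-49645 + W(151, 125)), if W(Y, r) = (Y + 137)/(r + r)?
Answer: 30847446051/125 ≈ 2.4678e+8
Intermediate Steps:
W(Y, r) = (137 + Y)/(2*r) (W(Y, r) = (137 + Y)/((2*r)) = (137 + Y)*(1/(2*r)) = (137 + Y)/(2*r))
(-26*(-15)*(-7) + (-20*111 - 21))*(-49645 + W(151, 125)) = (-26*(-15)*(-7) + (-20*111 - 21))*(-49645 + (1/2)*(137 + 151)/125) = (390*(-7) + (-2220 - 21))*(-49645 + (1/2)*(1/125)*288) = (-2730 - 2241)*(-49645 + 144/125) = -4971*(-6205481/125) = 30847446051/125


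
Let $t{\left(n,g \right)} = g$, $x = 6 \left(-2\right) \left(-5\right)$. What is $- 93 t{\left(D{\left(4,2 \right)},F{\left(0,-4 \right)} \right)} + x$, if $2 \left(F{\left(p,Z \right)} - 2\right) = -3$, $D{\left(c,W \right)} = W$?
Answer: $\frac{27}{2} \approx 13.5$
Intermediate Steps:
$F{\left(p,Z \right)} = \frac{1}{2}$ ($F{\left(p,Z \right)} = 2 + \frac{1}{2} \left(-3\right) = 2 - \frac{3}{2} = \frac{1}{2}$)
$x = 60$ ($x = \left(-12\right) \left(-5\right) = 60$)
$- 93 t{\left(D{\left(4,2 \right)},F{\left(0,-4 \right)} \right)} + x = \left(-93\right) \frac{1}{2} + 60 = - \frac{93}{2} + 60 = \frac{27}{2}$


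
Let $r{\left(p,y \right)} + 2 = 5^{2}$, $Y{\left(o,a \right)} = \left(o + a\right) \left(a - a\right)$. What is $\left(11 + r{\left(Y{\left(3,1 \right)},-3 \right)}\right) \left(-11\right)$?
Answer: $-374$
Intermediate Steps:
$Y{\left(o,a \right)} = 0$ ($Y{\left(o,a \right)} = \left(a + o\right) 0 = 0$)
$r{\left(p,y \right)} = 23$ ($r{\left(p,y \right)} = -2 + 5^{2} = -2 + 25 = 23$)
$\left(11 + r{\left(Y{\left(3,1 \right)},-3 \right)}\right) \left(-11\right) = \left(11 + 23\right) \left(-11\right) = 34 \left(-11\right) = -374$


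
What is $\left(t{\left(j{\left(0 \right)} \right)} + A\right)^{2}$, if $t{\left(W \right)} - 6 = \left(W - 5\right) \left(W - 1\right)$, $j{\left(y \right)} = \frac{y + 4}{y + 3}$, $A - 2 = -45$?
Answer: $\frac{118336}{81} \approx 1460.9$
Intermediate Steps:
$A = -43$ ($A = 2 - 45 = -43$)
$j{\left(y \right)} = \frac{4 + y}{3 + y}$
$t{\left(W \right)} = 6 + \left(-1 + W\right) \left(-5 + W\right)$ ($t{\left(W \right)} = 6 + \left(W - 5\right) \left(W - 1\right) = 6 + \left(-5 + W\right) \left(-1 + W\right) = 6 + \left(-1 + W\right) \left(-5 + W\right)$)
$\left(t{\left(j{\left(0 \right)} \right)} + A\right)^{2} = \left(\left(11 + \left(\frac{4 + 0}{3 + 0}\right)^{2} - 6 \frac{4 + 0}{3 + 0}\right) - 43\right)^{2} = \left(\left(11 + \left(\frac{1}{3} \cdot 4\right)^{2} - 6 \cdot \frac{1}{3} \cdot 4\right) - 43\right)^{2} = \left(\left(11 + \left(\frac{4}{3}\right)^{2} - 8\right) - 43\right)^{2} = \left(\left(11 + \frac{16}{9} - 8\right) - 43\right)^{2} = \left(\frac{43}{9} - 43\right)^{2} = \left(- \frac{344}{9}\right)^{2} = \frac{118336}{81}$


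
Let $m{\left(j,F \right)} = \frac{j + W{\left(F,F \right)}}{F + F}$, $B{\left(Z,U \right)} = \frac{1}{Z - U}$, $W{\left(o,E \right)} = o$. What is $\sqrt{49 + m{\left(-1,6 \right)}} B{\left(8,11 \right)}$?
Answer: $- \frac{\sqrt{1779}}{18} \approx -2.3432$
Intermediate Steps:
$m{\left(j,F \right)} = \frac{F + j}{2 F}$ ($m{\left(j,F \right)} = \frac{j + F}{F + F} = \frac{F + j}{2 F}$)
$\sqrt{49 + m{\left(-1,6 \right)}} B{\left(8,11 \right)} = \sqrt{49 + \frac{6 - 1}{2 \cdot 6}} \left(- \frac{1}{11 - 8}\right) = \sqrt{49 + \frac{1}{2} \cdot \frac{1}{6} \cdot 5} \left(- \frac{1}{11 - 8}\right) = \sqrt{49 + \frac{5}{12}} \left(- \frac{1}{3}\right) = \sqrt{\frac{593}{12}} \left(\left(-1\right) \frac{1}{3}\right) = \frac{\sqrt{1779}}{6} \left(- \frac{1}{3}\right) = - \frac{\sqrt{1779}}{18}$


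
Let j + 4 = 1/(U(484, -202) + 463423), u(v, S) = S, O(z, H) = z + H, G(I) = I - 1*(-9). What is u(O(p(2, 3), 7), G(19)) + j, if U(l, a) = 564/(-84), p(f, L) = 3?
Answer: 77853943/3243914 ≈ 24.000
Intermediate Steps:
G(I) = 9 + I (G(I) = I + 9 = 9 + I)
O(z, H) = H + z
U(l, a) = -47/7 (U(l, a) = 564*(-1/84) = -47/7)
j = -12975649/3243914 (j = -4 + 1/(-47/7 + 463423) = -4 + 1/(3243914/7) = -4 + 7/3243914 = -12975649/3243914 ≈ -4.0000)
u(O(p(2, 3), 7), G(19)) + j = (9 + 19) - 12975649/3243914 = 28 - 12975649/3243914 = 77853943/3243914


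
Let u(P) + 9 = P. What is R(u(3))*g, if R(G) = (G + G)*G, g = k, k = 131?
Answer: 9432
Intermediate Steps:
u(P) = -9 + P
g = 131
R(G) = 2*G² (R(G) = (2*G)*G = 2*G²)
R(u(3))*g = (2*(-9 + 3)²)*131 = (2*(-6)²)*131 = (2*36)*131 = 72*131 = 9432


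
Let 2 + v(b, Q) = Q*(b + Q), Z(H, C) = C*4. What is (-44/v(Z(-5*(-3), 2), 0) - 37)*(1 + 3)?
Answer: -60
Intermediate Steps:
Z(H, C) = 4*C
v(b, Q) = -2 + Q*(Q + b) (v(b, Q) = -2 + Q*(b + Q) = -2 + Q*(Q + b))
(-44/v(Z(-5*(-3), 2), 0) - 37)*(1 + 3) = (-44/(-2 + 0² + 0*(4*2)) - 37)*(1 + 3) = (-44/(-2 + 0 + 0*8) - 37)*4 = (-44/(-2 + 0 + 0) - 37)*4 = (-44/(-2) - 37)*4 = (-44*(-½) - 37)*4 = (22 - 37)*4 = -15*4 = -60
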